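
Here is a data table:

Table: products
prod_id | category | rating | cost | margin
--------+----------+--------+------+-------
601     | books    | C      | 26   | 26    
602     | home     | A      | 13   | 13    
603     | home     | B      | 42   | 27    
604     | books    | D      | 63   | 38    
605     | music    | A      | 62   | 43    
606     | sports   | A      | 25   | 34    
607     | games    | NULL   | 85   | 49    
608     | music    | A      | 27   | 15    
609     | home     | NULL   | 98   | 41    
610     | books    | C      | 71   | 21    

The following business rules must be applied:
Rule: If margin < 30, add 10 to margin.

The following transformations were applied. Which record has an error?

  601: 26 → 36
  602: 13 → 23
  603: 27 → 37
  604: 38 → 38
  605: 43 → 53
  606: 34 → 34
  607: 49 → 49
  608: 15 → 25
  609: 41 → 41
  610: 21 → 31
Record 605 has an error. The correct transformed value should be 43, not 53.

Step 1: Check each record against the rule
Step 2: Record 605 has margin = 43
Step 3: Since 43 >= 30, the bonus should not have been applied
Step 4: Correct value = 43, but claimed value = 53
Conclusion: Record 605 has the error.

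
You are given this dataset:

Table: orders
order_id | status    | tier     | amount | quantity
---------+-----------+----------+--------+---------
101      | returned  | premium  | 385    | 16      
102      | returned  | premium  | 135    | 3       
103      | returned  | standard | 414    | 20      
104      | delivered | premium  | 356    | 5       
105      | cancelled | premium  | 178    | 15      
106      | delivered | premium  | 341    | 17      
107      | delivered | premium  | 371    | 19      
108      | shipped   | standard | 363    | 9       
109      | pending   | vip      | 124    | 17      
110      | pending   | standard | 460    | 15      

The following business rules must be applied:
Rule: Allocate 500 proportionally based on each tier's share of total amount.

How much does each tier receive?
premium: 282.38, standard: 197.79, vip: 19.83

Step 1: Calculate total amount = 3127
Step 2: Calculate each tier's proportion:
  premium: 1766/3127 = 56.48% → 282.38
  standard: 1237/3127 = 39.56% → 197.79
  vip: 124/3127 = 3.97% → 19.83
Step 3: Verify: sum of allocations ≈ 500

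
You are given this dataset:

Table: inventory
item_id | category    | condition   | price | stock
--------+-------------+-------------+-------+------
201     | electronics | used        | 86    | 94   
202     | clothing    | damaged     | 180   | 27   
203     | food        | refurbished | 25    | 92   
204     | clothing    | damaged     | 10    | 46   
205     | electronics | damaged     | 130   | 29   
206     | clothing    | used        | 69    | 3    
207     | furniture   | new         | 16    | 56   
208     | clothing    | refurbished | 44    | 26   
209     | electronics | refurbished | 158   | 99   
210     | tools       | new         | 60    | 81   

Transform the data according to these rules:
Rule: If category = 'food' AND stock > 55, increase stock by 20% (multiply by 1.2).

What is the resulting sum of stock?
571.4

Step 1: Find records where category = 'food' AND stock > 55
Step 2: 1 records match, summing to 92
Step 3: After multiplier: 92 × 1.2 = 110.4
Step 4: Unaffected records sum: 461
Step 5: Final sum = 110.4 + 461 = 571.4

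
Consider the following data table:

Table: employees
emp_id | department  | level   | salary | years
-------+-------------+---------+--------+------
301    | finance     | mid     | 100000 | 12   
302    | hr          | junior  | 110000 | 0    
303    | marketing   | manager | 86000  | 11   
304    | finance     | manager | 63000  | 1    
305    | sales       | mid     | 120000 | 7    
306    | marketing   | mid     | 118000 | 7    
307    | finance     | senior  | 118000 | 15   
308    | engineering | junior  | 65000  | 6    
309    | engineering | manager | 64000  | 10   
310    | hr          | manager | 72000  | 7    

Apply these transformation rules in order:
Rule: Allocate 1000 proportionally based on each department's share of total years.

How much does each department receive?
engineering: 210.53, finance: 368.42, hr: 92.11, marketing: 236.84, sales: 92.11

Step 1: Calculate total years = 76
Step 2: Calculate each department's proportion:
  engineering: 16/76 = 21.05% → 210.53
  finance: 28/76 = 36.84% → 368.42
  hr: 7/76 = 9.21% → 92.11
  marketing: 18/76 = 23.68% → 236.84
  sales: 7/76 = 9.21% → 92.11
Step 3: Verify: sum of allocations ≈ 1000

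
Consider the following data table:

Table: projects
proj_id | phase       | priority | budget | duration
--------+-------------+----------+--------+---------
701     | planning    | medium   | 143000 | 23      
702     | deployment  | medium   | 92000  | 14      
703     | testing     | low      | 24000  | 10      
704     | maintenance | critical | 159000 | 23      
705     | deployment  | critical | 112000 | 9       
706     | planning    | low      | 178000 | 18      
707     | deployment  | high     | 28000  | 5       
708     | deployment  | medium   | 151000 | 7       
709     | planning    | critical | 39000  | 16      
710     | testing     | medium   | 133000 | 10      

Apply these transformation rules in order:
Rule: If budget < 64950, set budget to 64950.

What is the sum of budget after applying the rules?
1162850

Step 1: 3 records have budget < 64950
Step 2: These records originally summed to 91000
Step 3: After setting to minimum: 3 × 64950 = 194850
Step 4: Unaffected records sum: 968000
Step 5: Final sum = 194850 + 968000 = 1162850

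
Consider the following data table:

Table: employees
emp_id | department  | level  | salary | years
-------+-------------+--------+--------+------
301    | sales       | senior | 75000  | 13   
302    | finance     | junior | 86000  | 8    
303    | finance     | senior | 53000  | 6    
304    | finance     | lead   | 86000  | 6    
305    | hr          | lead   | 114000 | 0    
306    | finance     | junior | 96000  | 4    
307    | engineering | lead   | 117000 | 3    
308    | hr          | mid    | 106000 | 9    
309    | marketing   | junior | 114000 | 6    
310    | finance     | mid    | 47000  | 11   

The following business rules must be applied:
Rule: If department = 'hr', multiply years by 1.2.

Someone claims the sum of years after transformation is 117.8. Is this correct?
No, the correct result is 67.8.

Step 1: Calculate the correct sum after transformation
Step 2: Apply multiplier 1.2 to records where department = 'hr'
Step 3: Correct result = 67.8
Step 4: Claimed result = 117.8
Step 5: 67.8 ≠ 117.8
Conclusion: The claimed result is incorrect. The correct answer is 67.8.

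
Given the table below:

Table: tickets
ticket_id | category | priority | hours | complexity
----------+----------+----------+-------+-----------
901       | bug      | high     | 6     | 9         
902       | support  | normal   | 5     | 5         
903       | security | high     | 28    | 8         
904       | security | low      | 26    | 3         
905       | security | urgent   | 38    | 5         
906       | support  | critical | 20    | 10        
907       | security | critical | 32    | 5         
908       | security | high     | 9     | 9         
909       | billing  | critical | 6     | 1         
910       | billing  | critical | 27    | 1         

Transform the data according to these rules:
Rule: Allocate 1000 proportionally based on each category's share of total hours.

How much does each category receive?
billing: 167.51, bug: 30.46, security: 675.13, support: 126.9

Step 1: Calculate total hours = 197
Step 2: Calculate each category's proportion:
  billing: 33/197 = 16.75% → 167.51
  bug: 6/197 = 3.05% → 30.46
  security: 133/197 = 67.51% → 675.13
  support: 25/197 = 12.69% → 126.9
Step 3: Verify: sum of allocations ≈ 1000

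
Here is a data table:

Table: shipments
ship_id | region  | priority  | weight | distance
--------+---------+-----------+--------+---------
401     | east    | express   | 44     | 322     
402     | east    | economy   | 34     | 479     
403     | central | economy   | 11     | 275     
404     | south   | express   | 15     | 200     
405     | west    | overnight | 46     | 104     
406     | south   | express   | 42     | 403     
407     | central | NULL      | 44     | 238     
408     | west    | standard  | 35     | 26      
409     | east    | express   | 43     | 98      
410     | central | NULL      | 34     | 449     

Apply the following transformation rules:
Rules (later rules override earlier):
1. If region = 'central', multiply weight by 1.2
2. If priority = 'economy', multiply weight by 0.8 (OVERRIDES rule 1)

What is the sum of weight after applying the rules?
354.6

Step 1: Rule 2 takes priority for records with priority = 'economy'
  - 2 records: 45 × 0.8 = 36.0
Step 2: Rule 1 applies to remaining records with region = 'central'
  - 2 records: 78 × 1.2 = 93.6
Step 3: Other records unchanged: 225
Step 4: Final sum = 36.0 + 93.6 + 225 = 354.6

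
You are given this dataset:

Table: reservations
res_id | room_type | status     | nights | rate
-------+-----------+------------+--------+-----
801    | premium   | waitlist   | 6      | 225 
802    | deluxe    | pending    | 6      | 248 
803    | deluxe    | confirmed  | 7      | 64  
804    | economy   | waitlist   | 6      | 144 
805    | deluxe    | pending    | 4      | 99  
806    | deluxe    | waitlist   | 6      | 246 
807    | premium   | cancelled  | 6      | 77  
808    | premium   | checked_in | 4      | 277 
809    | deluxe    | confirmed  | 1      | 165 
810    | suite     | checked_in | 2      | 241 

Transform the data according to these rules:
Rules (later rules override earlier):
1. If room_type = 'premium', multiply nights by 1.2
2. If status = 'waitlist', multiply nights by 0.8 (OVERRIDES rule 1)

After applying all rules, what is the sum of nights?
46.4

Step 1: Rule 2 takes priority for records with status = 'waitlist'
  - 3 records: 18 × 0.8 = 14.4
Step 2: Rule 1 applies to remaining records with room_type = 'premium'
  - 2 records: 10 × 1.2 = 12.0
Step 3: Other records unchanged: 20
Step 4: Final sum = 14.4 + 12.0 + 20 = 46.4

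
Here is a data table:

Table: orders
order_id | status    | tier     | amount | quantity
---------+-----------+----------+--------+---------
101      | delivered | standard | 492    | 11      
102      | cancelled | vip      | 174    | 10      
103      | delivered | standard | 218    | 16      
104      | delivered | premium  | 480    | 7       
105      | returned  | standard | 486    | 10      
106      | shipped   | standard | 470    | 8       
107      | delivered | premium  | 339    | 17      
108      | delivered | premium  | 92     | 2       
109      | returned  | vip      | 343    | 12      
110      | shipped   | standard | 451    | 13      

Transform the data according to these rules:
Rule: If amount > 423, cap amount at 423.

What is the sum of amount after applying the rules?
3281

Step 1: 5 records have amount > 423
Step 2: These records originally summed to 2379
Step 3: After capping: 5 × 423 = 2115
Step 4: Unaffected records sum: 1166
Step 5: Final sum = 2115 + 1166 = 3281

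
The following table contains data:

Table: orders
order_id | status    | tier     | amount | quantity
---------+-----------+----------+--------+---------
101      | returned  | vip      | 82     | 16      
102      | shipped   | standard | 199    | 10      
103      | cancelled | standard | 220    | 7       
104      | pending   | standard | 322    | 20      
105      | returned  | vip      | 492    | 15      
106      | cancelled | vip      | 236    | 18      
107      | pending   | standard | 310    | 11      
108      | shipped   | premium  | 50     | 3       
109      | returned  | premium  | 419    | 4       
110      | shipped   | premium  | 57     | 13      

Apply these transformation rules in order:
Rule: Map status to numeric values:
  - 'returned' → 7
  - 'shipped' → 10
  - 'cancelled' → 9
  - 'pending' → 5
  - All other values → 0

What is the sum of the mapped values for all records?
79

Step 1: Apply mapping to each record
Step 2: Count by status:
  'returned': 3 records × 7 = 21
  'shipped': 3 records × 10 = 30
  'cancelled': 2 records × 9 = 18
  'pending': 2 records × 5 = 10
Step 3: Sum all mapped values = 79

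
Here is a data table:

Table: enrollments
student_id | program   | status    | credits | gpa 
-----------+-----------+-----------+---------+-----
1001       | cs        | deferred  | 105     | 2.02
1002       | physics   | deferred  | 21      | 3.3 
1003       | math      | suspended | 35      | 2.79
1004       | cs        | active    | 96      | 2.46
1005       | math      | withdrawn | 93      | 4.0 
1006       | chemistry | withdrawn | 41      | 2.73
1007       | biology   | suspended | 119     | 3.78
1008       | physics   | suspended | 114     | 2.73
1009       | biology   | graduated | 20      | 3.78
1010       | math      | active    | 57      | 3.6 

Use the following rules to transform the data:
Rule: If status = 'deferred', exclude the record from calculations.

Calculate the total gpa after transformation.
25.87

Step 1: Identify records where status = 'deferred'
Step 2: The excluded records sum to 5.32
Step 3: Original total gpa = 31.19
Step 4: Remaining total = 31.19 - 5.32 = 25.87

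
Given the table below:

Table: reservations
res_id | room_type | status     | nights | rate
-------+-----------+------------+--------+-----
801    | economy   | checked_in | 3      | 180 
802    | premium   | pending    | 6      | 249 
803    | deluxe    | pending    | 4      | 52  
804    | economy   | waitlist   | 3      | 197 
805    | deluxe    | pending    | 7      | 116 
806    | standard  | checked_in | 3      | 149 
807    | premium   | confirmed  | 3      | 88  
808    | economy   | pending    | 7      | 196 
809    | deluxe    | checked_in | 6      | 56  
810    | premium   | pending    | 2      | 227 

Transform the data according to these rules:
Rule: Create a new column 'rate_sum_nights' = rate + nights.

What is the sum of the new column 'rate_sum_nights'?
1554

Step 1: For each record, compute rate + nights
Example calculations:
  180 + 3 = 183
  249 + 6 = 255
  52 + 4 = 56
  ...
Step 2: Sum all derived values
Step 3: Total = 1554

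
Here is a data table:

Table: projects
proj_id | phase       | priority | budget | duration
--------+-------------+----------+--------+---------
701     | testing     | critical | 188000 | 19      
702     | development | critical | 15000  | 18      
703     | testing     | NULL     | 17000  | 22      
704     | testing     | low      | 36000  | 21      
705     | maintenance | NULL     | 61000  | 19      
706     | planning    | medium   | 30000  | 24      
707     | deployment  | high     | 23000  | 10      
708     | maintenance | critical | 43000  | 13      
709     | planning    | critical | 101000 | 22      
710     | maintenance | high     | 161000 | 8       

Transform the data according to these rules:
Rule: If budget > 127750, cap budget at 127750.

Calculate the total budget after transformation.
581500

Step 1: 2 records have budget > 127750
Step 2: These records originally summed to 349000
Step 3: After capping: 2 × 127750 = 255500
Step 4: Unaffected records sum: 326000
Step 5: Final sum = 255500 + 326000 = 581500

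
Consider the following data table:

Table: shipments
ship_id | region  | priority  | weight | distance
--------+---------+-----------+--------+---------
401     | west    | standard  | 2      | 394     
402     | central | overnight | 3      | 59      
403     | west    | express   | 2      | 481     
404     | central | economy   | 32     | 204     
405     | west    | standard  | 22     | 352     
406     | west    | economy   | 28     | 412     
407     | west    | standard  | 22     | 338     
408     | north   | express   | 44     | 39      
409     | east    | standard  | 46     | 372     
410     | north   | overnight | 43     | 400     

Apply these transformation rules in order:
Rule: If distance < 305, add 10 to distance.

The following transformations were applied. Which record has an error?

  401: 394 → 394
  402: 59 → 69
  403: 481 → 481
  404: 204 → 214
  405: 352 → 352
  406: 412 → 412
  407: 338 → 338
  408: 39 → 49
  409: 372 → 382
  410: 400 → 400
Record 409 has an error. The correct transformed value should be 372, not 382.

Step 1: Check each record against the rule
Step 2: Record 409 has distance = 372
Step 3: Since 372 >= 305, the bonus should not have been applied
Step 4: Correct value = 372, but claimed value = 382
Conclusion: Record 409 has the error.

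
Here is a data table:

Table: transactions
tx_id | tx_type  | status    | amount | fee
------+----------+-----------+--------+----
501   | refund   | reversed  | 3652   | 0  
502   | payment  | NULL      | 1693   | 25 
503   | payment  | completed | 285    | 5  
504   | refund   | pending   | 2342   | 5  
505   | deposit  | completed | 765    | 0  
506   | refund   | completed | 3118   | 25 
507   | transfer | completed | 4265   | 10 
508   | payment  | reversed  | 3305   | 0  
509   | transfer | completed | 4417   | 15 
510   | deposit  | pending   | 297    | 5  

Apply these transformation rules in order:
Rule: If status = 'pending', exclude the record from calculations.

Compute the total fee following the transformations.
80

Step 1: Identify records where status = 'pending'
Step 2: The excluded records sum to 10
Step 3: Original total fee = 90
Step 4: Remaining total = 90 - 10 = 80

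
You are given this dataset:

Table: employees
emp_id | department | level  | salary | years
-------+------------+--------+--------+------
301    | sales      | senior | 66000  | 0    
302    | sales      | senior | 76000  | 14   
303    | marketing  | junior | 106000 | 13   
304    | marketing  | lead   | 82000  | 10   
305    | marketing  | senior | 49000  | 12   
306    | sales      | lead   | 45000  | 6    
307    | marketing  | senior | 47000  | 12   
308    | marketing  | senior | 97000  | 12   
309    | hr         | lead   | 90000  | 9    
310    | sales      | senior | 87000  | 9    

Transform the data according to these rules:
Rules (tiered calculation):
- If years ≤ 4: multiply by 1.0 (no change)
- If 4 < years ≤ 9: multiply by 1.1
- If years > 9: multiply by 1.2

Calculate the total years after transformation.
114.0

Step 1: Tier 1 (years ≤ 4): 1 records, sum = 0 × 1.0 = 0.0
Step 2: Tier 2 (4 < years ≤ 9): 3 records, sum = 24 × 1.1 = 26.4
Step 3: Tier 3 (years > 9): 6 records, sum = 73 × 1.2 = 87.6
Step 4: Final sum = 0.0 + 26.4 + 87.6 = 114.0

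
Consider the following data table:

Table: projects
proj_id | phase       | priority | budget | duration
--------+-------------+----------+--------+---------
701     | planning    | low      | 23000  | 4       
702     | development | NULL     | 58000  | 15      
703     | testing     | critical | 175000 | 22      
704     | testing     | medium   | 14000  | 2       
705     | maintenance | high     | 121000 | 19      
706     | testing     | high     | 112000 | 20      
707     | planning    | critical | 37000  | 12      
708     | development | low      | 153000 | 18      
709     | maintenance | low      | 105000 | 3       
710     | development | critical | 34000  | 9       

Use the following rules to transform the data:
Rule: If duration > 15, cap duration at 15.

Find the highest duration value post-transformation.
15

Step 1: Original maximum duration = 22
Step 2: Apply cap at 15
Step 3: 4 records had duration > 15 and were capped
Step 4: Maximum after transformation = 15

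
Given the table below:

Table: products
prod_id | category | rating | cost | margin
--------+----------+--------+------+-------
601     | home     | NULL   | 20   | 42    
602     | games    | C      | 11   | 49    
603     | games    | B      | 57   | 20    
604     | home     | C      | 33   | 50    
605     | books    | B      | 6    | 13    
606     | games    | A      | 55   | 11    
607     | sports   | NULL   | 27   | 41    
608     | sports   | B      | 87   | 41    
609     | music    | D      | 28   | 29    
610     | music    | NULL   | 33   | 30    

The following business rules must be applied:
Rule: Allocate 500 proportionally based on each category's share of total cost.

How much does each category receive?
books: 8.4, games: 172.27, home: 74.23, music: 85.43, sports: 159.66

Step 1: Calculate total cost = 357
Step 2: Calculate each category's proportion:
  books: 6/357 = 1.68% → 8.4
  games: 123/357 = 34.45% → 172.27
  home: 53/357 = 14.85% → 74.23
  music: 61/357 = 17.09% → 85.43
  sports: 114/357 = 31.93% → 159.66
Step 3: Verify: sum of allocations ≈ 500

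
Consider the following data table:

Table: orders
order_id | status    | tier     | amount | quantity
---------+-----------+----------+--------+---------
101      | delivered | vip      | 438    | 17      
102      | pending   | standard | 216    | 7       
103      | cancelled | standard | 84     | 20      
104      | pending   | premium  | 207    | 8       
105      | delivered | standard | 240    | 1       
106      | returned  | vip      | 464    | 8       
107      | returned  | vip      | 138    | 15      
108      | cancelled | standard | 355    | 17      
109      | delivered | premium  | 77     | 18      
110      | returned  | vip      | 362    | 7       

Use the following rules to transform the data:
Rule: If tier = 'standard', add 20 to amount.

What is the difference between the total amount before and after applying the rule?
80

Step 1: Original sum of amount = 2581
Step 2: 4 records have tier = 'standard'
Step 3: Each affected record changes by 20
Step 4: Total change = 4 × 20 = 80
Step 5: New sum = 2581 + 80 = 2661
Step 6: Difference = |2661 - 2581| = 80
        (Sum increased by 80)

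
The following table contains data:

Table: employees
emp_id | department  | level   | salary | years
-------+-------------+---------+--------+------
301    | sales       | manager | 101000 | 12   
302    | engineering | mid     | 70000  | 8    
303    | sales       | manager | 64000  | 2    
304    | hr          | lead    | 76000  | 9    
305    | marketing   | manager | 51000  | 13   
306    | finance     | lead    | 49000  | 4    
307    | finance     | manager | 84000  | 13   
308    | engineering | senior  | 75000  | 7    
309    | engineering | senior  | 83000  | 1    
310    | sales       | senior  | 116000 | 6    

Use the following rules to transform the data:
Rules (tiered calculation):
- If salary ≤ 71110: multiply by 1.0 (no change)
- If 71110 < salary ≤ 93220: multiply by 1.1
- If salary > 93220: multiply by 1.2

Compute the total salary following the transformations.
844200.0

Step 1: Tier 1 (salary ≤ 71110): 4 records, sum = 234000 × 1.0 = 234000.0
Step 2: Tier 2 (71110 < salary ≤ 93220): 4 records, sum = 318000 × 1.1 = 349800.0
Step 3: Tier 3 (salary > 93220): 2 records, sum = 217000 × 1.2 = 260400.0
Step 4: Final sum = 234000.0 + 349800.0 + 260400.0 = 844200.0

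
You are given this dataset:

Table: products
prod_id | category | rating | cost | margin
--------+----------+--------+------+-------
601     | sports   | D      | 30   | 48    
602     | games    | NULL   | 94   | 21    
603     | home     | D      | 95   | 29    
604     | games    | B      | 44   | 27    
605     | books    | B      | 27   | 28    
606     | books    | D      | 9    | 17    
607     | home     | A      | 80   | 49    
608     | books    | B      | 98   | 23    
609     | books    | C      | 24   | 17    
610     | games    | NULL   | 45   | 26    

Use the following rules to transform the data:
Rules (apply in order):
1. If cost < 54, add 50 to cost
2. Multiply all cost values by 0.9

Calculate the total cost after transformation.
761.4

Step 1: Apply Rule 1 - Add 50 to records with cost < 54
  - 6 records affected: 179 + (6 × 50) = 479
  - Unaffected records: 367
  - Sum after Rule 1: 846
Step 2: Apply Rule 2 - Multiply all by 0.9
  - 846 × 0.9 = 761.4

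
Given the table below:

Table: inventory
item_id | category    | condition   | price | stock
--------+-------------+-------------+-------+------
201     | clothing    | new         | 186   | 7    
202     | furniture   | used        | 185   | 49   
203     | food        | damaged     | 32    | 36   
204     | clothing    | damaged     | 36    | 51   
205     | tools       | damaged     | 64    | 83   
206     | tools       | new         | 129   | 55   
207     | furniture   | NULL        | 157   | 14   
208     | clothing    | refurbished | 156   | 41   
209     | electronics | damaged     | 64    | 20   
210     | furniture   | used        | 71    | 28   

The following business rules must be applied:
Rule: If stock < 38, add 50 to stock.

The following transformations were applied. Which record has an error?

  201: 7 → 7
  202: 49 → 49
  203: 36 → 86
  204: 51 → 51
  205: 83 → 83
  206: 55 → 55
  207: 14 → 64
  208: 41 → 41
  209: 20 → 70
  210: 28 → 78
Record 201 has an error. The correct transformed value should be 57, not 7.

Step 1: Check each record against the rule
Step 2: Record 201 has stock = 7
Step 3: Since 7 < 38, the bonus should have been applied
Step 4: Correct value = 57, but claimed value = 7
Conclusion: Record 201 has the error.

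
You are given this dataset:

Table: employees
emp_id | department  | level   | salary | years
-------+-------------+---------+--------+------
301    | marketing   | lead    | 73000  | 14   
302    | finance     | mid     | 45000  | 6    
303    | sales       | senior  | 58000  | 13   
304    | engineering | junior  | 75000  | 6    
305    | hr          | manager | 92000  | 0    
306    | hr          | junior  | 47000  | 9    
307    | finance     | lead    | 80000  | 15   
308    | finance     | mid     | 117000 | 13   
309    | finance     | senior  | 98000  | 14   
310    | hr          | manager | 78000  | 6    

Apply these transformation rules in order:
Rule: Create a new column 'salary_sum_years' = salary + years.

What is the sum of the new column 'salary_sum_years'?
763096

Step 1: For each record, compute salary + years
Example calculations:
  73000 + 14 = 73014
  45000 + 6 = 45006
  58000 + 13 = 58013
  ...
Step 2: Sum all derived values
Step 3: Total = 763096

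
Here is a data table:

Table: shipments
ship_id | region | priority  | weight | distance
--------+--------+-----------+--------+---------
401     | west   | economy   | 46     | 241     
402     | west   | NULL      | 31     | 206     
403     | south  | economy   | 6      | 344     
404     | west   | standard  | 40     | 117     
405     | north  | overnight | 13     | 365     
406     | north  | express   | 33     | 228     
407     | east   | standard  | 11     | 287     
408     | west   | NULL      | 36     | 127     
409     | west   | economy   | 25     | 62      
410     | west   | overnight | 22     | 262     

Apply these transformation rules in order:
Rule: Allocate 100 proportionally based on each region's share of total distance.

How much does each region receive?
east: 12.82, north: 26.49, south: 15.36, west: 45.33

Step 1: Calculate total distance = 2239
Step 2: Calculate each region's proportion:
  east: 287/2239 = 12.82% → 12.82
  north: 593/2239 = 26.49% → 26.49
  south: 344/2239 = 15.36% → 15.36
  west: 1015/2239 = 45.33% → 45.33
Step 3: Verify: sum of allocations ≈ 100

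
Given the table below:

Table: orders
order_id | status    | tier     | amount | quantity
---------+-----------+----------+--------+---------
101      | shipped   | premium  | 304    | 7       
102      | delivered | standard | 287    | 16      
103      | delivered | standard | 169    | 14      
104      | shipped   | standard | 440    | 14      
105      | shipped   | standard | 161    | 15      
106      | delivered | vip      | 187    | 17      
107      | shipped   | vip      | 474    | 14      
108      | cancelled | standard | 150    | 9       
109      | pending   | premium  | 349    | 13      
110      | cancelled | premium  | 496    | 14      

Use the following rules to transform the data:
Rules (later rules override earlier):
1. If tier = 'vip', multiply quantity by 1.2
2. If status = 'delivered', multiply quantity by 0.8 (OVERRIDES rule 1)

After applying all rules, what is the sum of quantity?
126.4

Step 1: Rule 2 takes priority for records with status = 'delivered'
  - 3 records: 47 × 0.8 = 37.6
Step 2: Rule 1 applies to remaining records with tier = 'vip'
  - 1 records: 14 × 1.2 = 16.8
Step 3: Other records unchanged: 72
Step 4: Final sum = 37.6 + 16.8 + 72 = 126.4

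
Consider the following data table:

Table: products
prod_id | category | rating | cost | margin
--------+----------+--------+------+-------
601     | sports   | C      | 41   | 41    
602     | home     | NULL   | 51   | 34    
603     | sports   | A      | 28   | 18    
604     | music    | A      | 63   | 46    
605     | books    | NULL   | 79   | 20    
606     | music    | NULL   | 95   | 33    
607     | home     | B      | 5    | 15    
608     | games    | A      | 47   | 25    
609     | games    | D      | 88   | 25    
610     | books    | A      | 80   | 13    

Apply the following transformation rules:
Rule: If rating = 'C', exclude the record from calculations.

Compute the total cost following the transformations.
536

Step 1: Identify records where rating = 'C'
Step 2: The excluded records sum to 41
Step 3: Original total cost = 577
Step 4: Remaining total = 577 - 41 = 536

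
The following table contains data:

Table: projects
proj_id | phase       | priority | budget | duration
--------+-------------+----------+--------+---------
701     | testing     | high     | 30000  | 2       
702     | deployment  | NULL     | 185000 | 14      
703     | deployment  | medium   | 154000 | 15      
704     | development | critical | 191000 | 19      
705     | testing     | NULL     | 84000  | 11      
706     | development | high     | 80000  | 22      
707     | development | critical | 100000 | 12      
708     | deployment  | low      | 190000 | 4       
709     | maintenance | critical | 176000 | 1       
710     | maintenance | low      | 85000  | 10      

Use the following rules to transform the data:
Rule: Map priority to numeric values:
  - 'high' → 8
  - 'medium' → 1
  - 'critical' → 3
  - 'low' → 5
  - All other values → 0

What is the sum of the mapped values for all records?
36

Step 1: Apply mapping to each record
Step 2: Count by status:
  'high': 2 records × 8 = 16
  'medium': 1 records × 1 = 1
  'critical': 3 records × 3 = 9
  'low': 2 records × 5 = 10
Step 3: Sum all mapped values = 36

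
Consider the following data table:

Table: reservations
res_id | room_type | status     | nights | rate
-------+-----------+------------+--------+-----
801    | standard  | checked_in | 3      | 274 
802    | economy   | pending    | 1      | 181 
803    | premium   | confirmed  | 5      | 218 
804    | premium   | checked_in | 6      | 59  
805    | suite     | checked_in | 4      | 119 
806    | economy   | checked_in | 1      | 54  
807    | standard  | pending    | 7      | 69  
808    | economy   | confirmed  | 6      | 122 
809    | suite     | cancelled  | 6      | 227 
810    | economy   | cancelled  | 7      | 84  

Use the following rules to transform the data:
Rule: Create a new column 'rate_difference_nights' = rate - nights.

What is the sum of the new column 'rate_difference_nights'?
1361

Step 1: For each record, compute rate - nights
Example calculations:
  274 - 3 = 271
  181 - 1 = 180
  218 - 5 = 213
  ...
Step 2: Sum all derived values
Step 3: Total = 1361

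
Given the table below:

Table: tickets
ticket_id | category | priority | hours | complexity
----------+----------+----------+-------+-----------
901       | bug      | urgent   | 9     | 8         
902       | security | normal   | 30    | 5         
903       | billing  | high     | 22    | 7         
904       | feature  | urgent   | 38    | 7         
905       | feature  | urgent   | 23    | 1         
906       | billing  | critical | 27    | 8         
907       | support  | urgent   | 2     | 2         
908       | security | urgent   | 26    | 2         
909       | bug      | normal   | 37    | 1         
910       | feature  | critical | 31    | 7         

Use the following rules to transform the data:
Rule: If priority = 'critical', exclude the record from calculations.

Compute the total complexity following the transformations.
33

Step 1: Identify records where priority = 'critical'
Step 2: The excluded records sum to 15
Step 3: Original total complexity = 48
Step 4: Remaining total = 48 - 15 = 33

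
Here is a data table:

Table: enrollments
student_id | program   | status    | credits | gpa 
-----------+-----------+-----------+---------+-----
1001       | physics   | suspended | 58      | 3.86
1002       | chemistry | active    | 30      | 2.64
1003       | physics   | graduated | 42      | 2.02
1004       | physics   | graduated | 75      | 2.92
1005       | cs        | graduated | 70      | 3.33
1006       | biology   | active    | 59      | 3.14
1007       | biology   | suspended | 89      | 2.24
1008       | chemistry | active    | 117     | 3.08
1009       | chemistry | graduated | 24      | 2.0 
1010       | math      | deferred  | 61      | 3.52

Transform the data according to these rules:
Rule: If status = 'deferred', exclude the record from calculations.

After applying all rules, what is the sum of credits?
564

Step 1: Identify records where status = 'deferred'
Step 2: The excluded records sum to 61
Step 3: Original total credits = 625
Step 4: Remaining total = 625 - 61 = 564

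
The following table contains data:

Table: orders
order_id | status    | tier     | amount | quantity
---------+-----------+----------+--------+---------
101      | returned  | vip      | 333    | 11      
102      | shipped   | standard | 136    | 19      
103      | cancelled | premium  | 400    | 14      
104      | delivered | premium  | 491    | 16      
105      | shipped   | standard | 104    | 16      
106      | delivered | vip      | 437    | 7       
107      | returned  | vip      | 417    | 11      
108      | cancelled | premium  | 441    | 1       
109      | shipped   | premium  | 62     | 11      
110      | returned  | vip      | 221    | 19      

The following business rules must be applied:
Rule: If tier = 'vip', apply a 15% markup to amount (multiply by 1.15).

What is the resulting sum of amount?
3253.2

Step 1: Records with tier = 'vip' have total amount = 1408
Step 2: Apply multiplier: 1408 × 1.15 = 1619.2
Step 3: Other records total: 1634
Step 4: Final sum = 1619.2 + 1634 = 3253.2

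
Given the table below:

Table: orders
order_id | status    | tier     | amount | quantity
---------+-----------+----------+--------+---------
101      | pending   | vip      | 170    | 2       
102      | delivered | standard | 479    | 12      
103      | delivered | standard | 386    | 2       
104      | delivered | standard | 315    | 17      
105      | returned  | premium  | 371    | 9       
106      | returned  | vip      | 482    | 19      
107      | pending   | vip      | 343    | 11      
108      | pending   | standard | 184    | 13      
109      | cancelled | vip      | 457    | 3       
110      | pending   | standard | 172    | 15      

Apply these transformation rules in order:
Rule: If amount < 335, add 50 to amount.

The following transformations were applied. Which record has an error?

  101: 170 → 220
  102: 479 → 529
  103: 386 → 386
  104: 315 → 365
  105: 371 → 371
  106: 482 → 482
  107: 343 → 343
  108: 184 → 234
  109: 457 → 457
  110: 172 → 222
Record 102 has an error. The correct transformed value should be 479, not 529.

Step 1: Check each record against the rule
Step 2: Record 102 has amount = 479
Step 3: Since 479 >= 335, the bonus should not have been applied
Step 4: Correct value = 479, but claimed value = 529
Conclusion: Record 102 has the error.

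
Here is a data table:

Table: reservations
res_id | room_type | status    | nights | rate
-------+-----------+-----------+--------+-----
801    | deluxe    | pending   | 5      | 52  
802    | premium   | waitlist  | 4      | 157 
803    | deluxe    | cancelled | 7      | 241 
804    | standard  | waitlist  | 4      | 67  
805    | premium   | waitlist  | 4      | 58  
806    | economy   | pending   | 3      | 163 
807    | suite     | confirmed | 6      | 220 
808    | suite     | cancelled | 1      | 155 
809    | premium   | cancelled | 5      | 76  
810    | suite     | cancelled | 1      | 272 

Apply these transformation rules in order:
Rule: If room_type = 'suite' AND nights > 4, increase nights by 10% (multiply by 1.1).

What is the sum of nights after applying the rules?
40.6

Step 1: Find records where room_type = 'suite' AND nights > 4
Step 2: 1 records match, summing to 6
Step 3: After multiplier: 6 × 1.1 = 6.6
Step 4: Unaffected records sum: 34
Step 5: Final sum = 6.6 + 34 = 40.6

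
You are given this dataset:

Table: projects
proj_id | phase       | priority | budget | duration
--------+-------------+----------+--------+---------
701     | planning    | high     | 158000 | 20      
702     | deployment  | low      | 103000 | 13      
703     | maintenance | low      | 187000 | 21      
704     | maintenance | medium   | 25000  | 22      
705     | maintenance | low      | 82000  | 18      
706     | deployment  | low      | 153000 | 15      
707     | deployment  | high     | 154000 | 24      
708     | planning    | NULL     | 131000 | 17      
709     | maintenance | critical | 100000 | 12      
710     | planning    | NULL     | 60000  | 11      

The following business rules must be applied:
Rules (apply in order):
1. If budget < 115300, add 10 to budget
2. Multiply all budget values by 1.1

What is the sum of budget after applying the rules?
1268355.0

Step 1: Apply Rule 1 - Add 10 to records with budget < 115300
  - 5 records affected: 370000 + (5 × 10) = 370050
  - Unaffected records: 783000
  - Sum after Rule 1: 1153050
Step 2: Apply Rule 2 - Multiply all by 1.1
  - 1153050 × 1.1 = 1268355.0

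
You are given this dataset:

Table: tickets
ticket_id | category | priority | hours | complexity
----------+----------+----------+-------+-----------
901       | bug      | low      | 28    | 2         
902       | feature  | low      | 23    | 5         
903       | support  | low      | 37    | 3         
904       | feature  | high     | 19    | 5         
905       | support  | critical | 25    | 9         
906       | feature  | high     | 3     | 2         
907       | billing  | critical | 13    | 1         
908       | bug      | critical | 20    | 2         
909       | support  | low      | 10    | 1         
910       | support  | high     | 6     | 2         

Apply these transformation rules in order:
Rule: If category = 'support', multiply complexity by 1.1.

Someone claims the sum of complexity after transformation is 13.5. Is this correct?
No, the correct result is 33.5.

Step 1: Calculate the correct sum after transformation
Step 2: Apply multiplier 1.1 to records where category = 'support'
Step 3: Correct result = 33.5
Step 4: Claimed result = 13.5
Step 5: 33.5 ≠ 13.5
Conclusion: The claimed result is incorrect. The correct answer is 33.5.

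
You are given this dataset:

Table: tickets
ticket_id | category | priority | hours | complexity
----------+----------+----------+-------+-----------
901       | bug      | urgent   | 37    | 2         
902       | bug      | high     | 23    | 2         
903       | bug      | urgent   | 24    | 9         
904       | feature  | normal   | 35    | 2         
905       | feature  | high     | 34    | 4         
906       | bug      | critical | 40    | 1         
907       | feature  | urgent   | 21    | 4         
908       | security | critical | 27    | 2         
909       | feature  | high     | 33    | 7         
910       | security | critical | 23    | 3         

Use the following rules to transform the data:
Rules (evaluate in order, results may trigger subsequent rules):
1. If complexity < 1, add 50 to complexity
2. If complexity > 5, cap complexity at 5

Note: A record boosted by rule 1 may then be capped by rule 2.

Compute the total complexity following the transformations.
30

Step 1: Apply rule 1 to records with complexity < 1
  - 0 records get bonus of 50
  - Of these, 0 records then exceed 5 and get capped
Step 2: Apply rule 2 to records with complexity > 5
  - 2 records (original) are capped
Step 3: Calculate final sum = 30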